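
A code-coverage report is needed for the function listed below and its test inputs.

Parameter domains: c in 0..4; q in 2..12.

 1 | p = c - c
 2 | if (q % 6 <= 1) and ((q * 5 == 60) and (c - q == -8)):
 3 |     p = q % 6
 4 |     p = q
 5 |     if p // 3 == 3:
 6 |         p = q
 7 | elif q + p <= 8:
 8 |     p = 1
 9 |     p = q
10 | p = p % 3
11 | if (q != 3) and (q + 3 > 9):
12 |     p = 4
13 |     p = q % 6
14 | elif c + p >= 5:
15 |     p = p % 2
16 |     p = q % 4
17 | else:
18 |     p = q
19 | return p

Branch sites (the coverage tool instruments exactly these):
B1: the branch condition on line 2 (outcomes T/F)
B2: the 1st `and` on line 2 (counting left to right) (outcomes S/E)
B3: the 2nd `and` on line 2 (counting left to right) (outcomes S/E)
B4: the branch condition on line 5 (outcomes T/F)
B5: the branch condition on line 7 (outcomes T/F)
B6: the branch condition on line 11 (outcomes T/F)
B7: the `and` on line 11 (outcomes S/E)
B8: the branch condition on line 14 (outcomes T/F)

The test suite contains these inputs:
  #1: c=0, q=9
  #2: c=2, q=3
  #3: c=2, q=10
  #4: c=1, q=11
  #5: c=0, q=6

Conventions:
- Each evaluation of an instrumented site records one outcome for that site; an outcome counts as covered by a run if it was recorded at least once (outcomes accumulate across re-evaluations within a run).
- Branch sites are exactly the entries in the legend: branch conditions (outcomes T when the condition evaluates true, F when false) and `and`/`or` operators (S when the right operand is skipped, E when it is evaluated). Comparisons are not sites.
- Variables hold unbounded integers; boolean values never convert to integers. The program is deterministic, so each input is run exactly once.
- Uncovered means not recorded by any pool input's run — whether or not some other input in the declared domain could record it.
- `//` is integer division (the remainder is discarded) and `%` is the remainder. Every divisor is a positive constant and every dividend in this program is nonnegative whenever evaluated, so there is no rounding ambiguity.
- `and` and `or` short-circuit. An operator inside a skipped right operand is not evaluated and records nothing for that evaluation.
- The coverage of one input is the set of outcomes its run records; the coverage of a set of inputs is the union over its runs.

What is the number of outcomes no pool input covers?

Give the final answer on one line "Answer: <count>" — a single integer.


run #1 (c=0, q=9) records B1=F, B2=S, B5=F, B6=T, B7=E
run #2 (c=2, q=3) records B1=F, B2=S, B5=T, B6=F, B7=S, B8=F
run #3 (c=2, q=10) records B1=F, B2=S, B5=F, B6=T, B7=E
run #4 (c=1, q=11) records B1=F, B2=S, B5=F, B6=T, B7=E
run #5 (c=0, q=6) records B1=F, B2=E, B3=S, B5=T, B6=F, B7=E, B8=F
union over the pool: B1=F, B2=S, B2=E, B3=S, B5=T, B5=F, B6=T, B6=F, B7=S, B7=E, B8=F
uncovered (5 of 16): B1=T, B3=E, B4=T, B4=F, B8=T
Answer: 5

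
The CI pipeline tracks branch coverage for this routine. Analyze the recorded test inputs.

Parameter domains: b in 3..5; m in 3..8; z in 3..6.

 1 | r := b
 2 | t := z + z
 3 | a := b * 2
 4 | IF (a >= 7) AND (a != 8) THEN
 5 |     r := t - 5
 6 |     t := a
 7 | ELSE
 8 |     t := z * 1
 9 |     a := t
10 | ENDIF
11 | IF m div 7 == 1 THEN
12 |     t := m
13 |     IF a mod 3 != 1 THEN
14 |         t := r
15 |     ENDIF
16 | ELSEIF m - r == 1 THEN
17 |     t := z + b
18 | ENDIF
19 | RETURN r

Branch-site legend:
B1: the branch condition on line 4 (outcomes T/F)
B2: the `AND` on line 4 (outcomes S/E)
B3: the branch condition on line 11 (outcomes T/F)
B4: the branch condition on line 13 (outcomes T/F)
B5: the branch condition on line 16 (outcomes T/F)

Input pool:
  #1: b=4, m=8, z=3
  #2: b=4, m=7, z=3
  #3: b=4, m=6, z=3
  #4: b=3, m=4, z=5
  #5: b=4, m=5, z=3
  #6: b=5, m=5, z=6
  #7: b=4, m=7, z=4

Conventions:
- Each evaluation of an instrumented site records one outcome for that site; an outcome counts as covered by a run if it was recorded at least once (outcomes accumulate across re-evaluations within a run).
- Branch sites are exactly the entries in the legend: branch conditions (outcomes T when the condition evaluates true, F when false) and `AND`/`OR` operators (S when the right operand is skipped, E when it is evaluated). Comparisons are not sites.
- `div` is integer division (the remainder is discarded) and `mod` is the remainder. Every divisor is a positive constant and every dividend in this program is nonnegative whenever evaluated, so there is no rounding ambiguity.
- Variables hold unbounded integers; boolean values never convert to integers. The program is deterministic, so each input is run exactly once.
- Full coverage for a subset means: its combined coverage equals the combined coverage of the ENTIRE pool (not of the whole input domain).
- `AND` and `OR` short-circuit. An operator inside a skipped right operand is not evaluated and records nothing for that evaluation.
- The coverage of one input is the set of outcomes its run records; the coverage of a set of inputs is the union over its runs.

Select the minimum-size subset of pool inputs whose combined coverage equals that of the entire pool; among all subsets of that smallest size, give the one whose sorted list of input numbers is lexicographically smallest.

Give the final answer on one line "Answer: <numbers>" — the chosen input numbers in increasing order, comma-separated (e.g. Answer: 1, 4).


#1 (b=4, m=8, z=3) -> B2->E, B1->F, B3->T, B4->T; covered: B1=F, B2=E, B3=T, B4=T
#2 (b=4, m=7, z=3) -> B2->E, B1->F, B3->T, B4->T; covered: B1=F, B2=E, B3=T, B4=T
#3 (b=4, m=6, z=3) -> B2->E, B1->F, B3->F, B5->F; covered: B1=F, B2=E, B3=F, B5=F
#4 (b=3, m=4, z=5) -> B2->S, B1->F, B3->F, B5->T; covered: B1=F, B2=S, B3=F, B5=T
#5 (b=4, m=5, z=3) -> B2->E, B1->F, B3->F, B5->T; covered: B1=F, B2=E, B3=F, B5=T
#6 (b=5, m=5, z=6) -> B2->E, B1->T, B3->F, B5->F; covered: B1=T, B2=E, B3=F, B5=F
#7 (b=4, m=7, z=4) -> B2->E, B1->F, B3->T, B4->F; covered: B1=F, B2=E, B3=T, B4=F
the full pool covers 10 outcomes: B1=T, B1=F, B2=S, B2=E, B3=T, B3=F, B4=T, B4=F, B5=T, B5=F
no size-1 subset reaches all 10 outcomes (best union: 4/10)
no size-2 subset reaches all 10 outcomes (best union: 7/10)
no size-3 subset reaches all 10 outcomes (best union: 9/10)
inputs {1, 4, 6, 7} (size 4) cover everything; no size-4 subset with a lexicographically smaller index list covers all 10
Answer: 1, 4, 6, 7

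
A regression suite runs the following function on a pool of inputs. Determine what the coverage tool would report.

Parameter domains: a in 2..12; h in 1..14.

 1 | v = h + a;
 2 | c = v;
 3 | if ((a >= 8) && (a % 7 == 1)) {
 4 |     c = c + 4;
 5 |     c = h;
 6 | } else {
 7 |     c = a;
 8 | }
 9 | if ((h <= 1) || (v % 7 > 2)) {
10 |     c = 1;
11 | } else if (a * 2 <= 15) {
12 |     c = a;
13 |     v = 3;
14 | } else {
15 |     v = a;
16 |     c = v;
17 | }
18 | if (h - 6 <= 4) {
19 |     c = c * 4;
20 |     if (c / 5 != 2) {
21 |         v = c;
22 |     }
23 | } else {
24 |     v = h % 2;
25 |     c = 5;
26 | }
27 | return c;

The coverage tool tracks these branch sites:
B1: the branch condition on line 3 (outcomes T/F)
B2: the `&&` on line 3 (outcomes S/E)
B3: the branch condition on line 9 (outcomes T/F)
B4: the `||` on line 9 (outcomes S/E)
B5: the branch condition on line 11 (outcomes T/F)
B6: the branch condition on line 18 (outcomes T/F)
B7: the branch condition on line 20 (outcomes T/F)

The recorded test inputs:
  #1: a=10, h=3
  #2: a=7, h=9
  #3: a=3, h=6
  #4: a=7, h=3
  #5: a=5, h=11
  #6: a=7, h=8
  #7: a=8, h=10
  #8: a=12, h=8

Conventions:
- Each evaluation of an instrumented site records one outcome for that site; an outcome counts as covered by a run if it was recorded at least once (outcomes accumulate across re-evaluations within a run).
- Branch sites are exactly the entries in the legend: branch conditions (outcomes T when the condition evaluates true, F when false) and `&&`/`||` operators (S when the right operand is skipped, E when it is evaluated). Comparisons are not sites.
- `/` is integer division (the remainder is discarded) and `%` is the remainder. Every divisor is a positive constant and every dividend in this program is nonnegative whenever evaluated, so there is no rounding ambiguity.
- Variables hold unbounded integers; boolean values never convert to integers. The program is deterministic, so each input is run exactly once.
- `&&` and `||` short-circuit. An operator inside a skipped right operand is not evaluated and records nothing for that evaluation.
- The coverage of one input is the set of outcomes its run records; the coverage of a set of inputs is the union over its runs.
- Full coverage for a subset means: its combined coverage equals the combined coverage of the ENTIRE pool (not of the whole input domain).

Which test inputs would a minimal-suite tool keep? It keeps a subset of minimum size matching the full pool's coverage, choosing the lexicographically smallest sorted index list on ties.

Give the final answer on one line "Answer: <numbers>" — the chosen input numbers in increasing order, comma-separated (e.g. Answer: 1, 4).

input #1 (a=10, h=3): events B2->E, B1->F, B4->E, B3->T, B6->T, B7->T; covers B1=F, B2=E, B3=T, B4=E, B6=T, B7=T
input #2 (a=7, h=9): events B2->S, B1->F, B4->E, B3->F, B5->T, B6->T, B7->T; covers B1=F, B2=S, B3=F, B4=E, B5=T, B6=T, B7=T
input #3 (a=3, h=6): events B2->S, B1->F, B4->E, B3->F, B5->T, B6->T, B7->F; covers B1=F, B2=S, B3=F, B4=E, B5=T, B6=T, B7=F
input #4 (a=7, h=3): events B2->S, B1->F, B4->E, B3->T, B6->T, B7->T; covers B1=F, B2=S, B3=T, B4=E, B6=T, B7=T
input #5 (a=5, h=11): events B2->S, B1->F, B4->E, B3->F, B5->T, B6->F; covers B1=F, B2=S, B3=F, B4=E, B5=T, B6=F
input #6 (a=7, h=8): events B2->S, B1->F, B4->E, B3->F, B5->T, B6->T, B7->T; covers B1=F, B2=S, B3=F, B4=E, B5=T, B6=T, B7=T
input #7 (a=8, h=10): events B2->E, B1->T, B4->E, B3->T, B6->T, B7->T; covers B1=T, B2=E, B3=T, B4=E, B6=T, B7=T
input #8 (a=12, h=8): events B2->E, B1->F, B4->E, B3->T, B6->T, B7->T; covers B1=F, B2=E, B3=T, B4=E, B6=T, B7=T
union over all inputs: B1=T, B1=F, B2=S, B2=E, B3=T, B3=F, B4=E, B5=T, B6=T, B6=F, B7=T, B7=F (12 outcomes)
no size-1 subset reaches all 12 outcomes (best union: 7/12)
no size-2 subset reaches all 12 outcomes (best union: 11/12)
size 3: inputs {3, 5, 7} cover all 12 outcomes, and no lexicographically smaller subset of this size does

Answer: 3, 5, 7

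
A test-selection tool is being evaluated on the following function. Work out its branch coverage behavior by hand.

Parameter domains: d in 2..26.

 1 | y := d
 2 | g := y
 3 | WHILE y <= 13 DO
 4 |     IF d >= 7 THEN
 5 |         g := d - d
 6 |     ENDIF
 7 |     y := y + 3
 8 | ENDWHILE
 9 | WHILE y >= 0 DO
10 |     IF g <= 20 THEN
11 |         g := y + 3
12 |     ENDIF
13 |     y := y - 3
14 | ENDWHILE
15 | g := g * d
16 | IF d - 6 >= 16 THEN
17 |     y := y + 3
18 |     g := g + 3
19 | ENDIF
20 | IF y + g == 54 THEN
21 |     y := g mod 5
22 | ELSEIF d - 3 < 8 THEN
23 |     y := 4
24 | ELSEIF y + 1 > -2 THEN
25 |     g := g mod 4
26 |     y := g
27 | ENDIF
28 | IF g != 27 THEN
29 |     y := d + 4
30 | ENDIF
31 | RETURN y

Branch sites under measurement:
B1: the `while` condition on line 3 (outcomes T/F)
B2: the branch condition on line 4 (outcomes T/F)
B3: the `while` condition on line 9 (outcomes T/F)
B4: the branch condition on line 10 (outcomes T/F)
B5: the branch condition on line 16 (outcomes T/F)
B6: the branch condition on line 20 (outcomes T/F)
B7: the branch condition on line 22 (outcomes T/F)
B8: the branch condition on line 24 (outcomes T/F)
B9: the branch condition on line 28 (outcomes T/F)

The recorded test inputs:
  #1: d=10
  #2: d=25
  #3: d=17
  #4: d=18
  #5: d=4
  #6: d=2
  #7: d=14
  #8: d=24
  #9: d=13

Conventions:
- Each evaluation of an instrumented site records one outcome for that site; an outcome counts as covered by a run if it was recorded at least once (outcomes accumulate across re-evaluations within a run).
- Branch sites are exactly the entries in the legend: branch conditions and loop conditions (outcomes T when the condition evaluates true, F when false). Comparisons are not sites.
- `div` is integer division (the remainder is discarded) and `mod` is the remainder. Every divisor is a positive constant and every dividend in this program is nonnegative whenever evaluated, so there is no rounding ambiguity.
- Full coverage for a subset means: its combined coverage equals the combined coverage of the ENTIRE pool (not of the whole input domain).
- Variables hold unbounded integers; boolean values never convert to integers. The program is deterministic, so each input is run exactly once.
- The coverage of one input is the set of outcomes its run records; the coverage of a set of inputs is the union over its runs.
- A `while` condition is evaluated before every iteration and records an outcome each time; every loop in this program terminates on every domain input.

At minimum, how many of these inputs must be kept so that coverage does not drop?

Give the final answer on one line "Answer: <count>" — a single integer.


test 1 (d=10) hits B1=T, B1=F, B2=T, B3=T, B3=F, B4=T, B5=F, B6=F, B7=T, B9=T
test 2 (d=25) hits B1=F, B3=T, B3=F, B4=F, B5=T, B6=F, B7=F, B8=T, B9=T
test 3 (d=17) hits B1=F, B3=T, B3=F, B4=T, B5=F, B6=F, B7=F, B8=T, B9=T
test 4 (d=18) hits B1=F, B3=T, B3=F, B4=T, B4=F, B5=F, B6=F, B7=F, B8=F, B9=T
test 5 (d=4) hits B1=T, B1=F, B2=F, B3=T, B3=F, B4=T, B5=F, B6=F, B7=T, B9=T
test 6 (d=2) hits B1=T, B1=F, B2=F, B3=T, B3=F, B4=T, B5=F, B6=F, B7=T, B9=T
test 7 (d=14) hits B1=F, B3=T, B3=F, B4=T, B5=F, B6=F, B7=F, B8=T, B9=T
test 8 (d=24) hits B1=F, B3=T, B3=F, B4=F, B5=T, B6=F, B7=F, B8=T, B9=T
test 9 (d=13) hits B1=T, B1=F, B2=T, B3=T, B3=F, B4=T, B5=F, B6=F, B7=F, B8=T, B9=T
pool-wide coverage (16 outcomes): B1=T, B1=F, B2=T, B2=F, B3=T, B3=F, B4=T, B4=F, B5=T, B5=F, B6=F, B7=T, B7=F, B8=T, B8=F, B9=T
no size-1 subset reaches all 16 outcomes (best union: 11/16)
no size-2 subset reaches all 16 outcomes (best union: 14/16)
no size-3 subset reaches all 16 outcomes (best union: 15/16)
size 4: inputs {1, 2, 4, 5} cover all 16 outcomes, and no lexicographically smaller subset of this size does
Answer: 4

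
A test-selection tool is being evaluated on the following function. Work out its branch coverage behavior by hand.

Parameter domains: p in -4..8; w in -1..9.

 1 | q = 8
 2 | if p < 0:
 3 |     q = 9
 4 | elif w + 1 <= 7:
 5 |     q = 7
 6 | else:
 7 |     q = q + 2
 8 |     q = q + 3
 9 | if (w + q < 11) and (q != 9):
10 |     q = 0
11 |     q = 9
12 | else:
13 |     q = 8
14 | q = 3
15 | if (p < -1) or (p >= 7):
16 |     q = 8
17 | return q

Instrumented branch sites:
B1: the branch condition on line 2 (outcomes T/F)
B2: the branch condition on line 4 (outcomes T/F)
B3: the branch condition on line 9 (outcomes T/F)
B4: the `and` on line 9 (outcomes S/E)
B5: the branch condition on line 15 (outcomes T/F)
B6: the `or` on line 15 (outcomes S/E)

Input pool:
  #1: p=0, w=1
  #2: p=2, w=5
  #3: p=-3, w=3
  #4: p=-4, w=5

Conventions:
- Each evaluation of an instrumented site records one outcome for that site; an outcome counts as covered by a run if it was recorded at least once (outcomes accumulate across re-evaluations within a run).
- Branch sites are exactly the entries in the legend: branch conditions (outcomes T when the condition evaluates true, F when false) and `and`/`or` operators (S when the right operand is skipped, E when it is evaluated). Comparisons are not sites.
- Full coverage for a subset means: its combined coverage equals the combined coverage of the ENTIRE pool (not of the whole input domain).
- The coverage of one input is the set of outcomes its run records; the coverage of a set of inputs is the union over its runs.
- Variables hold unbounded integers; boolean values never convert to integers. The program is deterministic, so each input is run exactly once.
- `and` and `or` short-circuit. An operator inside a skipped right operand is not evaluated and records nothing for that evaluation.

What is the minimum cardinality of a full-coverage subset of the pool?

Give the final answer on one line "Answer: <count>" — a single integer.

#1 (p=0, w=1) -> covered: B1=F, B2=T, B3=T, B4=E, B5=F, B6=E
#2 (p=2, w=5) -> covered: B1=F, B2=T, B3=F, B4=S, B5=F, B6=E
#3 (p=-3, w=3) -> covered: B1=T, B3=F, B4=S, B5=T, B6=S
#4 (p=-4, w=5) -> covered: B1=T, B3=F, B4=S, B5=T, B6=S
pool-wide coverage (11 outcomes): B1=T, B1=F, B2=T, B3=T, B3=F, B4=S, B4=E, B5=T, B5=F, B6=S, B6=E
every size-1 subset falls short of the 11 outcomes (best: 6/11)
the canonical winner is {1, 3}: size 2, full 11-outcome coverage, earliest index list among size-2 covers

Answer: 2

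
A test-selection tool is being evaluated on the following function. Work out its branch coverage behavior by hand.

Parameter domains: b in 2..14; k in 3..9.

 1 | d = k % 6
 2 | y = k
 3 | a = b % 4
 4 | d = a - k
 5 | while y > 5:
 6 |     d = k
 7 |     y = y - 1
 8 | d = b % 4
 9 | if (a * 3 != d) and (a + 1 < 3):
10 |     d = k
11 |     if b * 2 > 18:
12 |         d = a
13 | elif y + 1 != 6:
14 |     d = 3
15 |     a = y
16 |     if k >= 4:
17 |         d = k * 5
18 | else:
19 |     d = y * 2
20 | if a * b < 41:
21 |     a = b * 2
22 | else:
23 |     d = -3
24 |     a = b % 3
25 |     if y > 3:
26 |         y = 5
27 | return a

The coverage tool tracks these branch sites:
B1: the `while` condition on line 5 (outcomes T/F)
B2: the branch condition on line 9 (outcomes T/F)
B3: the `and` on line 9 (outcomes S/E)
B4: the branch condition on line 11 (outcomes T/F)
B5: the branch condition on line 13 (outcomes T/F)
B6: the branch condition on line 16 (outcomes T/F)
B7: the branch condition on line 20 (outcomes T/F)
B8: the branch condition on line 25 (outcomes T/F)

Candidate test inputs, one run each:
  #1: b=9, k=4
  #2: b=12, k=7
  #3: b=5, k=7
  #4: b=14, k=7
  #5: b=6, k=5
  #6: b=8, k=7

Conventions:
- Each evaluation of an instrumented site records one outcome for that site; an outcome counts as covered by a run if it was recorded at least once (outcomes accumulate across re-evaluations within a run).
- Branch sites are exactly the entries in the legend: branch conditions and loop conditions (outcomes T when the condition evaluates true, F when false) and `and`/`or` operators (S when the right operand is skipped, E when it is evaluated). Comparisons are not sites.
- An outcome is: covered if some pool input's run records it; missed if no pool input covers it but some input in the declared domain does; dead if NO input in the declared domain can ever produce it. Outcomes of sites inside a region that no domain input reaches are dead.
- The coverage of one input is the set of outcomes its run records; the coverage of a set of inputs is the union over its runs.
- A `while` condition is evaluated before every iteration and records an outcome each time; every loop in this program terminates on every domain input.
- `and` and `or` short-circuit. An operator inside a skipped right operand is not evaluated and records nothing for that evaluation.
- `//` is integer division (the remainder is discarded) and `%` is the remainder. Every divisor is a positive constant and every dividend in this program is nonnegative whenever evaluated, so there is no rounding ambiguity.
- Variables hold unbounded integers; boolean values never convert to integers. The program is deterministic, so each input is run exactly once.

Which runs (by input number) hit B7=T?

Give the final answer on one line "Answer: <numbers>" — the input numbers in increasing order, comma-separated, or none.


input #1 (b=9, k=4): records B7=T
input #2 (b=12, k=7): records B7=T
input #3 (b=5, k=7): records B7=T
input #4 (b=14, k=7): records B7=T
input #5 (b=6, k=5): records B7=T
input #6 (b=8, k=7): records B7=T
Answer: 1, 2, 3, 4, 5, 6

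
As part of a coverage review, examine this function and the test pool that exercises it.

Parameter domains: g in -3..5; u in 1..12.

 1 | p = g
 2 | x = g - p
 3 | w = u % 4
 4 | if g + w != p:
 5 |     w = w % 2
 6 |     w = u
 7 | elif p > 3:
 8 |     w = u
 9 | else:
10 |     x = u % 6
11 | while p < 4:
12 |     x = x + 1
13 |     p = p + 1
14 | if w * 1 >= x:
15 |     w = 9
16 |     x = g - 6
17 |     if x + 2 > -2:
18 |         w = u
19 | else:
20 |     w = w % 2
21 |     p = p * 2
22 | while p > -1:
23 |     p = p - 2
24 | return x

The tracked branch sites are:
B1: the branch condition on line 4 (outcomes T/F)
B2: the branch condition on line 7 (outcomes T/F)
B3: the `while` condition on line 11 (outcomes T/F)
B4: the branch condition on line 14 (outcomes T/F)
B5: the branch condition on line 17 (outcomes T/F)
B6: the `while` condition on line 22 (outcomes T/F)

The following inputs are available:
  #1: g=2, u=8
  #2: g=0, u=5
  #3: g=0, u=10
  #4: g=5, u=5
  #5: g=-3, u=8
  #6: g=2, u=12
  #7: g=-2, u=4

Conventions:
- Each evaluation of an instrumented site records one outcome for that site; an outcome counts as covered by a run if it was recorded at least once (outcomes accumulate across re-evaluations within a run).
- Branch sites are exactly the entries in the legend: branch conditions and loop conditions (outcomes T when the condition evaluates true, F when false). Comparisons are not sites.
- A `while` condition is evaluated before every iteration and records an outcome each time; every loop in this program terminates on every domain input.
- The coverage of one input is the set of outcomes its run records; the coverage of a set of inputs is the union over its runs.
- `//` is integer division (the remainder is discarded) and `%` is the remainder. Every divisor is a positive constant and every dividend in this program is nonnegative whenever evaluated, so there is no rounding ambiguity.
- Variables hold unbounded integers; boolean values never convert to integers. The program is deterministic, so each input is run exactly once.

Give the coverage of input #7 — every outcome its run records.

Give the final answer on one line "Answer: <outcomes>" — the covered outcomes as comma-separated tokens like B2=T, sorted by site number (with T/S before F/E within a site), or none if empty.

Simulating input #7 (g=-2, u=4) step by step:
  B1->F, B2->F, B3->T, B3->T, B3->T, B3->T, B3->T, B3->T, B3->F, B4->F
  B6->T, B6->T, B6->T, B6->T, B6->T, B6->F
distinct outcomes covered: B1=F, B2=F, B3=T, B3=F, B4=F, B6=T, B6=F

Answer: B1=F, B2=F, B3=T, B3=F, B4=F, B6=T, B6=F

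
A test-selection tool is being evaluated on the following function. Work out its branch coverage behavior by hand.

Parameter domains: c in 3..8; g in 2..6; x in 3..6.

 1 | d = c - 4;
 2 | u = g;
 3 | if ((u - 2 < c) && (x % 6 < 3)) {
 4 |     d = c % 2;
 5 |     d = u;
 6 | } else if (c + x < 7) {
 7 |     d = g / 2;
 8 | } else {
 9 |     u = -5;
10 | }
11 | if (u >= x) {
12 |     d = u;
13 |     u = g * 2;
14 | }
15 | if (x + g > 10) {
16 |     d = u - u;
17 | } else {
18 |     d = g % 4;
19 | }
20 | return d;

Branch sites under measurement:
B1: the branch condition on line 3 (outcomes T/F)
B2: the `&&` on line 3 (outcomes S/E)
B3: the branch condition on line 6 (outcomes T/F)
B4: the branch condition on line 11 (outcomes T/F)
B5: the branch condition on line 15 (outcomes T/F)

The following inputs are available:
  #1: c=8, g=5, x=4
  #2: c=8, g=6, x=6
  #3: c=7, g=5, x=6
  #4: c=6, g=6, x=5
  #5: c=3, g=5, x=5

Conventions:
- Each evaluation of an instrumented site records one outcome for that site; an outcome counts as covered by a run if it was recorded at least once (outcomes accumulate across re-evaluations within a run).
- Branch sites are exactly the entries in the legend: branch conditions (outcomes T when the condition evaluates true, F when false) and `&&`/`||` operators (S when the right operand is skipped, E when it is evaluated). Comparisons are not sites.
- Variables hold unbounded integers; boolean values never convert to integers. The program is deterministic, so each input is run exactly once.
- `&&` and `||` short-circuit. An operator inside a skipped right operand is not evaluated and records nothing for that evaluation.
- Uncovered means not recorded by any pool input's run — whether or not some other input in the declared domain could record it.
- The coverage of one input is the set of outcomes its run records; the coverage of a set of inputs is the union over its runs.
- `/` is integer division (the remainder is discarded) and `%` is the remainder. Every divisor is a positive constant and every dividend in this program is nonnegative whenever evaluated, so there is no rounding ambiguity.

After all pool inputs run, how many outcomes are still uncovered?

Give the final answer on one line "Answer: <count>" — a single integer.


run #1 (c=8, g=5, x=4) runs B2->E, B1->F, B3->F, B4->F, B5->F; records B1=F, B2=E, B3=F, B4=F, B5=F
run #2 (c=8, g=6, x=6) runs B2->E, B1->T, B4->T, B5->T; records B1=T, B2=E, B4=T, B5=T
run #3 (c=7, g=5, x=6) runs B2->E, B1->T, B4->F, B5->T; records B1=T, B2=E, B4=F, B5=T
run #4 (c=6, g=6, x=5) runs B2->E, B1->F, B3->F, B4->F, B5->T; records B1=F, B2=E, B3=F, B4=F, B5=T
run #5 (c=3, g=5, x=5) runs B2->S, B1->F, B3->F, B4->F, B5->F; records B1=F, B2=S, B3=F, B4=F, B5=F
union over the pool: B1=T, B1=F, B2=S, B2=E, B3=F, B4=T, B4=F, B5=T, B5=F
uncovered (1 of 10): B3=T
Answer: 1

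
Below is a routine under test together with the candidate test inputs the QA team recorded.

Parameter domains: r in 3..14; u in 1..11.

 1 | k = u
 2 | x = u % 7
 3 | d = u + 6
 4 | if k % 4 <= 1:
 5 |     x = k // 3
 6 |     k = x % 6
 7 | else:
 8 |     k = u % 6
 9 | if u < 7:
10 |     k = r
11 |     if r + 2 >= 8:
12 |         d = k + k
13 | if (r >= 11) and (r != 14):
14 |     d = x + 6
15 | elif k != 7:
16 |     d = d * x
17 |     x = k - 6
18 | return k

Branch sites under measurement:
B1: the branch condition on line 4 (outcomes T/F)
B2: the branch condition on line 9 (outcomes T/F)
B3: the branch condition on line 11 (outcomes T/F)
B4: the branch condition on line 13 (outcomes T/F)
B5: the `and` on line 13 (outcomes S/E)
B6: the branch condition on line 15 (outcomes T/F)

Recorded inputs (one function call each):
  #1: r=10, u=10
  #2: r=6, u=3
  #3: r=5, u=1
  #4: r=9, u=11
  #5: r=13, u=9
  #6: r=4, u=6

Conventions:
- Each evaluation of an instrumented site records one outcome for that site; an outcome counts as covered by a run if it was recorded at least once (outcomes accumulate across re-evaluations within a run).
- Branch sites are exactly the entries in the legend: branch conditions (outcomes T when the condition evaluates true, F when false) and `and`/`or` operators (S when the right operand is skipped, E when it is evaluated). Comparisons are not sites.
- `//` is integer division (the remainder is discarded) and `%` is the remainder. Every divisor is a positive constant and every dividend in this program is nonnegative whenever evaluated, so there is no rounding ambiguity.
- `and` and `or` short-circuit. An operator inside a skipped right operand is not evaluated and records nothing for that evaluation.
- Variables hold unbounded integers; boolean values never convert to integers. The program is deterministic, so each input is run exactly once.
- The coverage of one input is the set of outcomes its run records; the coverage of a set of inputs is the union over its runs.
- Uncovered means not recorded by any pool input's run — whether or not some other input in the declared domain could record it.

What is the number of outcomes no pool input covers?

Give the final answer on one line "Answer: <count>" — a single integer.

input #1, r=10, u=10: events B1->F, B2->F, B5->S, B4->F, B6->T; outcomes B1=F, B2=F, B4=F, B5=S, B6=T
input #2, r=6, u=3: events B1->F, B2->T, B3->T, B5->S, B4->F, B6->T; outcomes B1=F, B2=T, B3=T, B4=F, B5=S, B6=T
input #3, r=5, u=1: events B1->T, B2->T, B3->F, B5->S, B4->F, B6->T; outcomes B1=T, B2=T, B3=F, B4=F, B5=S, B6=T
input #4, r=9, u=11: events B1->F, B2->F, B5->S, B4->F, B6->T; outcomes B1=F, B2=F, B4=F, B5=S, B6=T
input #5, r=13, u=9: events B1->T, B2->F, B5->E, B4->T; outcomes B1=T, B2=F, B4=T, B5=E
input #6, r=4, u=6: events B1->F, B2->T, B3->F, B5->S, B4->F, B6->T; outcomes B1=F, B2=T, B3=F, B4=F, B5=S, B6=T
union over the pool: B1=T, B1=F, B2=T, B2=F, B3=T, B3=F, B4=T, B4=F, B5=S, B5=E, B6=T
uncovered (1 of 12): B6=F

Answer: 1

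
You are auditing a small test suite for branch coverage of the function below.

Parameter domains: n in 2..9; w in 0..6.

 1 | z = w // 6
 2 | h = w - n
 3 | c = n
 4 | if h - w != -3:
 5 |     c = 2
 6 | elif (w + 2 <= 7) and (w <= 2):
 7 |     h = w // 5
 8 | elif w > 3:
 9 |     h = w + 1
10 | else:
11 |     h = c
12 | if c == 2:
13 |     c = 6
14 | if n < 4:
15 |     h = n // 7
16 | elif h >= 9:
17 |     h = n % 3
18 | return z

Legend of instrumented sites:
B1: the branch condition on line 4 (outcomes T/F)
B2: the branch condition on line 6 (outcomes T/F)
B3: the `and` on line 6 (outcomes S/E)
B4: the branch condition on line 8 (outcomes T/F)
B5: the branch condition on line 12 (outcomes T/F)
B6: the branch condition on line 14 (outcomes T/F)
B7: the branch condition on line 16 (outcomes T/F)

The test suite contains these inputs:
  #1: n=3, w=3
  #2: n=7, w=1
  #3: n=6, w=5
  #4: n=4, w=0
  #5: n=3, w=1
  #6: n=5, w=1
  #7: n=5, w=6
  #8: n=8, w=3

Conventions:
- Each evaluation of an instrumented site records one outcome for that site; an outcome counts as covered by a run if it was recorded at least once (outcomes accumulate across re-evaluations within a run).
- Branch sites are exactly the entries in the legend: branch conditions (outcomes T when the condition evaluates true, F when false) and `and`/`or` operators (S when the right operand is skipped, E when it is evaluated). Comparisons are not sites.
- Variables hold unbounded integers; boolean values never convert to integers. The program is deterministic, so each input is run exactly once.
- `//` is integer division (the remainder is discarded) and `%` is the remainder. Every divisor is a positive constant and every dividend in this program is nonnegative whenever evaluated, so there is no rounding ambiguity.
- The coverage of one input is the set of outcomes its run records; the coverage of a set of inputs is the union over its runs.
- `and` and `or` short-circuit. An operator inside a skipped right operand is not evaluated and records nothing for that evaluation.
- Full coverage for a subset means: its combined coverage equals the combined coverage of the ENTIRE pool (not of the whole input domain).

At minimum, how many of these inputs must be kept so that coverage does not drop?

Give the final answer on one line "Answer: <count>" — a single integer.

#1 (n=3, w=3) -> B1->F, B3->E, B2->F, B4->F, B5->F, B6->T; covered: B1=F, B2=F, B3=E, B4=F, B5=F, B6=T
#2 (n=7, w=1) -> B1->T, B5->T, B6->F, B7->F; covered: B1=T, B5=T, B6=F, B7=F
#3 (n=6, w=5) -> B1->T, B5->T, B6->F, B7->F; covered: B1=T, B5=T, B6=F, B7=F
#4 (n=4, w=0) -> B1->T, B5->T, B6->F, B7->F; covered: B1=T, B5=T, B6=F, B7=F
#5 (n=3, w=1) -> B1->F, B3->E, B2->T, B5->F, B6->T; covered: B1=F, B2=T, B3=E, B5=F, B6=T
#6 (n=5, w=1) -> B1->T, B5->T, B6->F, B7->F; covered: B1=T, B5=T, B6=F, B7=F
#7 (n=5, w=6) -> B1->T, B5->T, B6->F, B7->F; covered: B1=T, B5=T, B6=F, B7=F
#8 (n=8, w=3) -> B1->T, B5->T, B6->F, B7->F; covered: B1=T, B5=T, B6=F, B7=F
together the pool reaches 11 outcomes: B1=T, B1=F, B2=T, B2=F, B3=E, B4=F, B5=T, B5=F, B6=T, B6=F, B7=F
size 1 is not enough: best union over all size-1 subsets is 6/11
size 2 is not enough: best union over all size-2 subsets is 10/11
inputs {1, 2, 5} (size 3) cover everything; no size-3 subset with a lexicographically smaller index list covers all 11

Answer: 3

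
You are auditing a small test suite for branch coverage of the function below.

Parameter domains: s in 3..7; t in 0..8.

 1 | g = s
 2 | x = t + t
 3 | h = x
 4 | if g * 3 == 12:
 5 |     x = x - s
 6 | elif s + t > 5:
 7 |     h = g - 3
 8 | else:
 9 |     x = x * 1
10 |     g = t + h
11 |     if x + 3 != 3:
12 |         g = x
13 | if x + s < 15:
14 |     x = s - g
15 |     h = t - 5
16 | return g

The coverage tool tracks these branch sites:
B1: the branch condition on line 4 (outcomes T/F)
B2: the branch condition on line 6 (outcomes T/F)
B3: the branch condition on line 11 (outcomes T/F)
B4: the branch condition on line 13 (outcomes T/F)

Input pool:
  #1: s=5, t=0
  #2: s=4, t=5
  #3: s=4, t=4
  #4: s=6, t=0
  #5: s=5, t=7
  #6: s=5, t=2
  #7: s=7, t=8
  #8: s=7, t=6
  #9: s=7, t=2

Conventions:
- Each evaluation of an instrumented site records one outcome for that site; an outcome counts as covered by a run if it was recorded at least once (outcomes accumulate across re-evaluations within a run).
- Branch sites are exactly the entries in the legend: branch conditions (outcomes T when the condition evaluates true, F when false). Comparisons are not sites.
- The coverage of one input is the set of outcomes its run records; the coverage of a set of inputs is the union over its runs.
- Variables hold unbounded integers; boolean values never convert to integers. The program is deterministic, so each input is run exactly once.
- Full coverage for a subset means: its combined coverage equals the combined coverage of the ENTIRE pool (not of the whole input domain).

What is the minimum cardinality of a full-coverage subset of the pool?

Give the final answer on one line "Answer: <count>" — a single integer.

run #1 (s=5, t=0) runs B1->F, B2->F, B3->F, B4->T; records B1=F, B2=F, B3=F, B4=T
run #2 (s=4, t=5) runs B1->T, B4->T; records B1=T, B4=T
run #3 (s=4, t=4) runs B1->T, B4->T; records B1=T, B4=T
run #4 (s=6, t=0) runs B1->F, B2->T, B4->T; records B1=F, B2=T, B4=T
run #5 (s=5, t=7) runs B1->F, B2->T, B4->F; records B1=F, B2=T, B4=F
run #6 (s=5, t=2) runs B1->F, B2->T, B4->T; records B1=F, B2=T, B4=T
run #7 (s=7, t=8) runs B1->F, B2->T, B4->F; records B1=F, B2=T, B4=F
run #8 (s=7, t=6) runs B1->F, B2->T, B4->F; records B1=F, B2=T, B4=F
run #9 (s=7, t=2) runs B1->F, B2->T, B4->T; records B1=F, B2=T, B4=T
the full pool covers 7 outcomes: B1=T, B1=F, B2=T, B2=F, B3=F, B4=T, B4=F
every size-1 subset falls short of the 7 outcomes (best: 4/7)
every size-2 subset falls short of the 7 outcomes (best: 6/7)
size 3: inputs {1, 2, 5} cover all 7 outcomes, and no lexicographically smaller subset of this size does

Answer: 3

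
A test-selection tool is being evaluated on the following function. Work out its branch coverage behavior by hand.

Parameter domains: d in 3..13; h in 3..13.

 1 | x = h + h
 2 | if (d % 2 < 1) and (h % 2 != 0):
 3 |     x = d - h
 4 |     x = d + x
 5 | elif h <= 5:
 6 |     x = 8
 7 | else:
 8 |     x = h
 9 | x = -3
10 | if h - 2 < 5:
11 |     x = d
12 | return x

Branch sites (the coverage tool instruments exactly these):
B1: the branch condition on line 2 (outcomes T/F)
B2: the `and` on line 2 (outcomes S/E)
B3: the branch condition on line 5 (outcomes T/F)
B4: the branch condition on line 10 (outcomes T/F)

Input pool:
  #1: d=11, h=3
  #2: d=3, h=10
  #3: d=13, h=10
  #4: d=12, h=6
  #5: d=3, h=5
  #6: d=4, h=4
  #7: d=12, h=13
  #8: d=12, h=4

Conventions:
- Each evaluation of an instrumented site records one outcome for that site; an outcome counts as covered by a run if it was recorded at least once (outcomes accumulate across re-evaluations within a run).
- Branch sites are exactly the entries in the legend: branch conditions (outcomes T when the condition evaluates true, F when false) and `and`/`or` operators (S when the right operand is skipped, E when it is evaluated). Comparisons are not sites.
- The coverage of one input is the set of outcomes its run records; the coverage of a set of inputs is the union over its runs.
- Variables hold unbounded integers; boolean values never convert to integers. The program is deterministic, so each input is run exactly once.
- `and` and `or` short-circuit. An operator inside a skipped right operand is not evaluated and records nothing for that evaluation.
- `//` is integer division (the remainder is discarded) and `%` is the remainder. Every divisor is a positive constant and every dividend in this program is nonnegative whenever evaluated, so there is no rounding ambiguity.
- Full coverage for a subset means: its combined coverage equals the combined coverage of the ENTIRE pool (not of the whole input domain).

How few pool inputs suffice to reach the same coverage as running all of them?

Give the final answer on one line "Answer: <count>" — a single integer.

run #1 (d=11, h=3) runs B2->S, B1->F, B3->T, B4->T; records B1=F, B2=S, B3=T, B4=T
run #2 (d=3, h=10) runs B2->S, B1->F, B3->F, B4->F; records B1=F, B2=S, B3=F, B4=F
run #3 (d=13, h=10) runs B2->S, B1->F, B3->F, B4->F; records B1=F, B2=S, B3=F, B4=F
run #4 (d=12, h=6) runs B2->E, B1->F, B3->F, B4->T; records B1=F, B2=E, B3=F, B4=T
run #5 (d=3, h=5) runs B2->S, B1->F, B3->T, B4->T; records B1=F, B2=S, B3=T, B4=T
run #6 (d=4, h=4) runs B2->E, B1->F, B3->T, B4->T; records B1=F, B2=E, B3=T, B4=T
run #7 (d=12, h=13) runs B2->E, B1->T, B4->F; records B1=T, B2=E, B4=F
run #8 (d=12, h=4) runs B2->E, B1->F, B3->T, B4->T; records B1=F, B2=E, B3=T, B4=T
together the pool reaches 8 outcomes: B1=T, B1=F, B2=S, B2=E, B3=T, B3=F, B4=T, B4=F
no size-1 subset reaches all 8 outcomes (best union: 4/8)
no size-2 subset reaches all 8 outcomes (best union: 7/8)
the canonical winner is {1, 2, 7}: size 3, full 8-outcome coverage, earliest index list among size-3 covers

Answer: 3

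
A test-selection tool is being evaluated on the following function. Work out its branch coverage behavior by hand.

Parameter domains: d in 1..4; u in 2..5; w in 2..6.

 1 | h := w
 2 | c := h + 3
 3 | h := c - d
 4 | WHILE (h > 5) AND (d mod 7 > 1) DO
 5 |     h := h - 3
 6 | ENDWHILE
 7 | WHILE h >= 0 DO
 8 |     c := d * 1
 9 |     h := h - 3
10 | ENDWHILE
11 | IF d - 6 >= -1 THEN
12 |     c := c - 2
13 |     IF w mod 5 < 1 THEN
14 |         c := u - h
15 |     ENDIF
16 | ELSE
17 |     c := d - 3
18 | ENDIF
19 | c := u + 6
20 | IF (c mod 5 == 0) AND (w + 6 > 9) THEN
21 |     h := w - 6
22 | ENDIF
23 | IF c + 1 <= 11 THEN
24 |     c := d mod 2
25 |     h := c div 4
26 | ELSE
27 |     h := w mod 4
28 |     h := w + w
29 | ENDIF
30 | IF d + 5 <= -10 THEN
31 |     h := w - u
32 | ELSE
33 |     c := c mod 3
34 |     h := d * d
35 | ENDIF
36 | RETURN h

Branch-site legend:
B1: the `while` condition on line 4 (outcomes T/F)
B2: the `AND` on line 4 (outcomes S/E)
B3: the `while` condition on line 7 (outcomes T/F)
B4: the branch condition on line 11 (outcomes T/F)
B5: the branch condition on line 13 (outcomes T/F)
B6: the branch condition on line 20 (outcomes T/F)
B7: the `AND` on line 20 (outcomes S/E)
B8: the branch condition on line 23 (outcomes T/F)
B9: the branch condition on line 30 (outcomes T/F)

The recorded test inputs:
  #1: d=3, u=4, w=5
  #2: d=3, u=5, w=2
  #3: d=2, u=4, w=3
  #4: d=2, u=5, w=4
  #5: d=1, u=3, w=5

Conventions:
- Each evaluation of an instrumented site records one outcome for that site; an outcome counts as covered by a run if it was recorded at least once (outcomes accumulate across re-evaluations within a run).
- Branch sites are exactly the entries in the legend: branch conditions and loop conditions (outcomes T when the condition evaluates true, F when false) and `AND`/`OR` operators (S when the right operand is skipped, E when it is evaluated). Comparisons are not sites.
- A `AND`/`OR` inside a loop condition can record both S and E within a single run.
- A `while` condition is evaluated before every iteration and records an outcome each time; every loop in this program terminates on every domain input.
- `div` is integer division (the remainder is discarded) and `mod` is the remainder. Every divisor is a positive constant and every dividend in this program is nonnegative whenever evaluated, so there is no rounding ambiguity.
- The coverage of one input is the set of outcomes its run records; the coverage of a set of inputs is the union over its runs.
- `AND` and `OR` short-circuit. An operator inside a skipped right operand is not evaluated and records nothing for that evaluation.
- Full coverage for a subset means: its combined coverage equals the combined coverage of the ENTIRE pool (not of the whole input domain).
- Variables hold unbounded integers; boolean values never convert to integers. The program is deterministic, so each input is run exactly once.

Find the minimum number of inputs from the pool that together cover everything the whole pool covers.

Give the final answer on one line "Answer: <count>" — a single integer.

input #1, d=3, u=4, w=5: events B2->S, B1->F, B3->T, B3->T, B3->F, B4->F, B7->E, B6->T, B8->T, B9->F; outcomes B1=F, B2=S, B3=T, B3=F, B4=F, B6=T, B7=E, B8=T, B9=F
input #2, d=3, u=5, w=2: events B2->S, B1->F, B3->T, B3->F, B4->F, B7->S, B6->F, B8->F, B9->F; outcomes B1=F, B2=S, B3=T, B3=F, B4=F, B6=F, B7=S, B8=F, B9=F
input #3, d=2, u=4, w=3: events B2->S, B1->F, B3->T, B3->T, B3->F, B4->F, B7->E, B6->F, B8->T, B9->F; outcomes B1=F, B2=S, B3=T, B3=F, B4=F, B6=F, B7=E, B8=T, B9=F
input #4, d=2, u=5, w=4: events B2->S, B1->F, B3->T, B3->T, B3->F, B4->F, B7->S, B6->F, B8->F, B9->F; outcomes B1=F, B2=S, B3=T, B3=F, B4=F, B6=F, B7=S, B8=F, B9=F
input #5, d=1, u=3, w=5: events B2->E, B1->F, B3->T, B3->T, B3->T, B3->F, B4->F, B7->S, B6->F, B8->T, B9->F; outcomes B1=F, B2=E, B3=T, B3=F, B4=F, B6=F, B7=S, B8=T, B9=F
together the pool reaches 13 outcomes: B1=F, B2=S, B2=E, B3=T, B3=F, B4=F, B6=T, B6=F, B7=S, B7=E, B8=T, B8=F, B9=F
checked all size-1 subsets: none covers 13 outcomes (max 9/13)
checked all size-2 subsets: none covers 13 outcomes (max 12/13)
size 3: inputs {1, 2, 5} cover all 13 outcomes, and no lexicographically smaller subset of this size does

Answer: 3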